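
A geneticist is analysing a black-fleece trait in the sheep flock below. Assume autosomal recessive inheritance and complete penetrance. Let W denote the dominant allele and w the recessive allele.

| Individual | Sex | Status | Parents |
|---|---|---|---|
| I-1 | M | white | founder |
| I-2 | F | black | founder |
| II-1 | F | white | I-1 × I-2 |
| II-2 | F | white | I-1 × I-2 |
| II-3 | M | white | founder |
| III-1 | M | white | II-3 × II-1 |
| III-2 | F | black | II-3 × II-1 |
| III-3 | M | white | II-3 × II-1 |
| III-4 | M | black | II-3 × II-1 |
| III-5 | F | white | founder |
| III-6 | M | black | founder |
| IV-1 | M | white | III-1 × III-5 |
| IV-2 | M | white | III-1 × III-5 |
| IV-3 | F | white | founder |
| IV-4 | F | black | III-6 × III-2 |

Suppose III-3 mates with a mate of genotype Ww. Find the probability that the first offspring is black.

1/6

II-3 is white so carries W and passed w to III-2 (ww), so II-3 is Ww.
II-1 is white so carries W and received w from I-2 (ww), so II-1 is Ww.
III-3 is a white offspring of II-3 (Ww) × II-1 (Ww), whose cross gives 1/4 WW : 1/2 Ww : 1/4 ww; conditioning on being white, III-3 is WW with probability 1/3, Ww with probability 2/3.
Summing over parental genotype combinations, P(offspring is black) = 2/3·1/4 = 1/6.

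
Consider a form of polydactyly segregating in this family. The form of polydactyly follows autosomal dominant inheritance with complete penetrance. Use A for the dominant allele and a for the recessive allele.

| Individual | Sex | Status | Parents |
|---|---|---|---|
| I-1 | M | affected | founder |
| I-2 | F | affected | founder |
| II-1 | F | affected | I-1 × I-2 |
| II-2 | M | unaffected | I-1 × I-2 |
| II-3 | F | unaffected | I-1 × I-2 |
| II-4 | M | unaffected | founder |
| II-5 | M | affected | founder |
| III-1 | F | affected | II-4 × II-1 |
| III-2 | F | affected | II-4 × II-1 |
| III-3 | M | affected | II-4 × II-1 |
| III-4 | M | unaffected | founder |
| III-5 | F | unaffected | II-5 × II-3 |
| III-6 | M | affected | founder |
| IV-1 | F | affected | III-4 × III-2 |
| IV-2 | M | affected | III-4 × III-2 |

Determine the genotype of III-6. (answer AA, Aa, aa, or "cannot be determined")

cannot be determined

III-6's phenotype allows AA or Aa, and no parent or child forces a single allele at both positions; consistent genotype assignments exist with III-6 as AA or Aa.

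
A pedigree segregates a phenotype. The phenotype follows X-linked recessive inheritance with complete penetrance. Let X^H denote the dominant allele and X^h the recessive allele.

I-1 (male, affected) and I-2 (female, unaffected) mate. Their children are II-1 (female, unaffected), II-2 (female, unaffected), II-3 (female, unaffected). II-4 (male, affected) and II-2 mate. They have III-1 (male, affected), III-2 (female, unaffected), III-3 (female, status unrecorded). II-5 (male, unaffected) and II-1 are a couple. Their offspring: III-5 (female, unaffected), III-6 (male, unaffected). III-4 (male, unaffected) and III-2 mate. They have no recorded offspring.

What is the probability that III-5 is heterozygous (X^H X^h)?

II-5 is unaffected, so II-5 is X^H Y.
II-1 is unaffected so carries H and received h from I-1 (X^h Y), so II-1 is X^H X^h.
Their cross gives offspring ratios 1/2 X^H X^H : 1/2 X^H X^h. Conditioning on III-5 being unaffected, P(X^H X^h) = 1/2 / 1 = 1/2.

1/2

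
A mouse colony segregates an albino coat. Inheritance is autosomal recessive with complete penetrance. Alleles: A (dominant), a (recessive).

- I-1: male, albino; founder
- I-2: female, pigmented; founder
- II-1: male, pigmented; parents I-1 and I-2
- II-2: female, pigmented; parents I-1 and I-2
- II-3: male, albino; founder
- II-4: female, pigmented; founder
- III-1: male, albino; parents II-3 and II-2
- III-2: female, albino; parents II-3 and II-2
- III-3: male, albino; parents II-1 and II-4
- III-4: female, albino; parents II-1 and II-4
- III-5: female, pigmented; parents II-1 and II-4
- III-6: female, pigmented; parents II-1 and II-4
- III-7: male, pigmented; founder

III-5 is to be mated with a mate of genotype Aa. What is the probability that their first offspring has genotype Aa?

II-1 is pigmented so carries A and received a from I-1 (aa), so II-1 is Aa.
II-4 is pigmented so carries A and passed a to III-3 (aa), so II-4 is Aa.
III-5 is a pigmented offspring of II-1 (Aa) × II-4 (Aa), whose cross gives 1/4 AA : 1/2 Aa : 1/4 aa; conditioning on being pigmented, III-5 is AA with probability 1/3, Aa with probability 2/3.
Summing over parental genotype combinations, P(offspring has genotype Aa) = 1/3·1/2 + 2/3·1/2 = 1/2.

1/2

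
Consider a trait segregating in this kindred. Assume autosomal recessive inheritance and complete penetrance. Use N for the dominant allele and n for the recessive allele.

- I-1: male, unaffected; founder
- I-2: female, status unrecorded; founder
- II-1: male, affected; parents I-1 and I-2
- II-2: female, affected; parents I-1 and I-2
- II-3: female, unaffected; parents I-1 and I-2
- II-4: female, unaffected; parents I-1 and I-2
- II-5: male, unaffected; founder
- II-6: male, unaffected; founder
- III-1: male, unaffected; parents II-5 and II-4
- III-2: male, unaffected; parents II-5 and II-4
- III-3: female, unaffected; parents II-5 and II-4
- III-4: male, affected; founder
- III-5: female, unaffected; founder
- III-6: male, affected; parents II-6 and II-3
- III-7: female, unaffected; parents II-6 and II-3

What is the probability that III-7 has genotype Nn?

II-6 is unaffected so carries N and passed n to III-6 (nn), so II-6 is Nn.
II-3 is unaffected so carries N and passed n to III-6 (nn), so II-3 is Nn.
Their cross gives offspring ratios 1/4 NN : 1/2 Nn : 1/4 nn. Conditioning on III-7 being unaffected, P(Nn) = 1/2 / 3/4 = 2/3.

2/3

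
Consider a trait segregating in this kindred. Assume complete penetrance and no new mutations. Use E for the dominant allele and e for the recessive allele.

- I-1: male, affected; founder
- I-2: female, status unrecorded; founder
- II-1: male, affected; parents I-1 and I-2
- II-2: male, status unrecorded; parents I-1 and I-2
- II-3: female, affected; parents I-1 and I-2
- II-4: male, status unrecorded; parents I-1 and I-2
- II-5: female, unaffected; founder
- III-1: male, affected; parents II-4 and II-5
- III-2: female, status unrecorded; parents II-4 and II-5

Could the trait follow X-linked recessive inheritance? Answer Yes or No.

A consistent assignment under X-linked recessive exists: I-1 X^e Y, I-2 X^E X^e, II-1 X^e Y, II-2 X^E Y, II-3 X^e X^e, II-4 X^E Y, II-5 X^E X^e, III-1 X^e Y, III-2 X^E X^E.
In this assignment every recorded phenotype matches its genotype and every non-founder's genotype is obtainable from its parents' genotypes, so the pedigree is consistent.

Yes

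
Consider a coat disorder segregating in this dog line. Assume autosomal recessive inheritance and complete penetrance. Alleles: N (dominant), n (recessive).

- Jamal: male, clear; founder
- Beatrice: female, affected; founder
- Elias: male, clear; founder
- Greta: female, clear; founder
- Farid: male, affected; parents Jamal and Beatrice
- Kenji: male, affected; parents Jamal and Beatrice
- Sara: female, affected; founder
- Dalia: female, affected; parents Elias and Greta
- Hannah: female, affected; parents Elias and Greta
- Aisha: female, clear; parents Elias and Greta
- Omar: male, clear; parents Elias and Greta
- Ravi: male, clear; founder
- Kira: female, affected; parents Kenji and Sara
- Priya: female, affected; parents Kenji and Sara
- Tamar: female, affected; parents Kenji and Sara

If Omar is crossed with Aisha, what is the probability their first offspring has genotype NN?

Elias is clear so carries N and passed n to Dalia (nn), so Elias is Nn.
Greta is clear so carries N and passed n to Dalia (nn), so Greta is Nn.
Omar is a clear offspring of Elias (Nn) × Greta (Nn), whose cross gives 1/4 NN : 1/2 Nn : 1/4 nn; conditioning on being clear, Omar is NN with probability 1/3, Nn with probability 2/3.
Aisha is a clear offspring of Elias (Nn) × Greta (Nn), whose cross gives 1/4 NN : 1/2 Nn : 1/4 nn; conditioning on being clear, Aisha is NN with probability 1/3, Nn with probability 2/3.
Summing over parental genotype combinations, P(offspring has genotype NN) = 1/9·1 + 2/9·1/2 + 2/9·1/2 + 4/9·1/4 = 4/9.

4/9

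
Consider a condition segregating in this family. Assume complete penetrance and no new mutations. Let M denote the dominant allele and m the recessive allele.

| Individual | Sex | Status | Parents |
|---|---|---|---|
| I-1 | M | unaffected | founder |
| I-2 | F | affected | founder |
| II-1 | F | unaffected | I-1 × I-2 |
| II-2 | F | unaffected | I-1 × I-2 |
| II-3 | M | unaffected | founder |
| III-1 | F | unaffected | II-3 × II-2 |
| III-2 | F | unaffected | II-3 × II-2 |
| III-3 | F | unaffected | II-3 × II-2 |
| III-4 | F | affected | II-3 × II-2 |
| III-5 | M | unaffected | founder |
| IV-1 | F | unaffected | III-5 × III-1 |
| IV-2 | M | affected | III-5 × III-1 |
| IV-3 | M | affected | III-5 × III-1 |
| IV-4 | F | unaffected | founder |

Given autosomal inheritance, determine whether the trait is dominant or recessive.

II-3 and II-2 are both unaffected yet have an affected child III-4. Under dominance, an affected child requires at least one affected parent, so the trait cannot be dominant.

recessive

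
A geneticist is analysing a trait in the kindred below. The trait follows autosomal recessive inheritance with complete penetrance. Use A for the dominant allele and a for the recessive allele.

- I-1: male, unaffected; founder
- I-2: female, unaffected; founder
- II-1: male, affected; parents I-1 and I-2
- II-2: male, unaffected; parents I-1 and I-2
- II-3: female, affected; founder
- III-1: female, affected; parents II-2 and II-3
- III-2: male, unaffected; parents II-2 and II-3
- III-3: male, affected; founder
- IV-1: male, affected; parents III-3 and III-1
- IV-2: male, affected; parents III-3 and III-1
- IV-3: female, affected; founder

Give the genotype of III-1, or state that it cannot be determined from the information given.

aa

III-1 is affected, so III-1 is aa.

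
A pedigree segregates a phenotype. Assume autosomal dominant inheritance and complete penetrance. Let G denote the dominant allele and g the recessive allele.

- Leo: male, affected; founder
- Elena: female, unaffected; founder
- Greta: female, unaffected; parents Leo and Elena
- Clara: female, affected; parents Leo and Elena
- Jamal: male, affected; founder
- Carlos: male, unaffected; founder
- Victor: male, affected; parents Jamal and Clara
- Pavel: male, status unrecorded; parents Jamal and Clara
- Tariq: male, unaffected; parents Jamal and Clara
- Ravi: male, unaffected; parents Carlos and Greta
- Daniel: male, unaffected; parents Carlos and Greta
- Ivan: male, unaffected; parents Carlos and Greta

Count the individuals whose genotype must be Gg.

3

Obligate heterozygotes: Leo is affected so carries G and passed g to Greta (gg), so Leo is Gg; Clara is affected so carries G and received g from Elena (gg), so Clara is Gg; Jamal is affected so carries G and passed g to Tariq (gg), so Jamal is Gg.
Every other individual is either homozygous by phenotype or has at least one consistent homozygous assignment, so the count is 3.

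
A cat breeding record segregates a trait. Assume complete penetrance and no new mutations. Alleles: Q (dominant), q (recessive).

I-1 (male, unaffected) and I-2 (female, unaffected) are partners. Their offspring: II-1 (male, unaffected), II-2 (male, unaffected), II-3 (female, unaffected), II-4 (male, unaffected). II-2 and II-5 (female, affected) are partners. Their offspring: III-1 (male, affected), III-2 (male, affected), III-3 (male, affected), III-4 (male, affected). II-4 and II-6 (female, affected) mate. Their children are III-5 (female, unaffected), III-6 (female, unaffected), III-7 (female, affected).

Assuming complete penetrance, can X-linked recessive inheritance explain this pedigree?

No

Under X-linked recessive, III-7 (affected, female) cannot arise from II-4 (unaffected) × II-6 (affected).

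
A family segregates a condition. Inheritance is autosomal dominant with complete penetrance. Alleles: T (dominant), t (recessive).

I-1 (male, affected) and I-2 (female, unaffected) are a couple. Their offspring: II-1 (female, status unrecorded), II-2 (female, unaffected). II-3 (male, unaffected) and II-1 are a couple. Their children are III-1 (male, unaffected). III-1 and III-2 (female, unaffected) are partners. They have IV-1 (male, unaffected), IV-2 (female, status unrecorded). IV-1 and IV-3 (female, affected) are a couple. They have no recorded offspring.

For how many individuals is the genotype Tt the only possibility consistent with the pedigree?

Obligate heterozygotes: I-1 is affected so carries T and passed t to II-2 (tt), so I-1 is Tt.
Every other individual is either homozygous by phenotype or has at least one consistent homozygous assignment, so the count is 1.

1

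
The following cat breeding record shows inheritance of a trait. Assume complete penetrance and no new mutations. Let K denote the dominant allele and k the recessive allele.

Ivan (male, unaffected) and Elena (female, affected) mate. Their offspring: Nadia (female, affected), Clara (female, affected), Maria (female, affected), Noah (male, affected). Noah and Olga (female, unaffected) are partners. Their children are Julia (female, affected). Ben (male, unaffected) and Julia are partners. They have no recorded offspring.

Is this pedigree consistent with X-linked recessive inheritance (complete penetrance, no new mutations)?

No

Under X-linked recessive, Nadia (affected, female) cannot arise from Ivan (unaffected) × Elena (affected).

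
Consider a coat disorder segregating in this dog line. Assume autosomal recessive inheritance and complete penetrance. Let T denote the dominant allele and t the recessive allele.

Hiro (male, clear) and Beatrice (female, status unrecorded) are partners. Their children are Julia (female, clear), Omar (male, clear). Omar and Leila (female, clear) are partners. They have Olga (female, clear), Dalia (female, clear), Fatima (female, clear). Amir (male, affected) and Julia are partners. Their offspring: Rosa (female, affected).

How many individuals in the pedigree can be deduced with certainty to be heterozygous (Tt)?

Obligate heterozygotes: Julia is clear so carries T and passed t to Rosa (tt), so Julia is Tt.
Every other individual is either homozygous by phenotype or has at least one consistent homozygous assignment, so the count is 1.

1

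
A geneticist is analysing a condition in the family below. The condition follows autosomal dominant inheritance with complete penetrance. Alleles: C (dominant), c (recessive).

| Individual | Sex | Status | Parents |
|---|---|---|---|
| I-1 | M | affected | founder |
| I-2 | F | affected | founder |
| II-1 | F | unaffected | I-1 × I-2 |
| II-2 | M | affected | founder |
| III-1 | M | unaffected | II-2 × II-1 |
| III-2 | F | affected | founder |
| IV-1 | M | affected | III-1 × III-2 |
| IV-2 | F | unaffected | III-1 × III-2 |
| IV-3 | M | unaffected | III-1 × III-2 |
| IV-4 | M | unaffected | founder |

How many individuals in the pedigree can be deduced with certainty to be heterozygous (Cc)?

5

Obligate heterozygotes: I-1 is affected so carries C and passed c to II-1 (cc), so I-1 is Cc; I-2 is affected so carries C and passed c to II-1 (cc), so I-2 is Cc; II-2 is affected so carries C and passed c to III-1 (cc), so II-2 is Cc; III-2 is affected so carries C and passed c to IV-2 (cc), so III-2 is Cc; IV-1 is affected so carries C and received c from III-1 (cc), so IV-1 is Cc.
Every other individual is either homozygous by phenotype or has at least one consistent homozygous assignment, so the count is 5.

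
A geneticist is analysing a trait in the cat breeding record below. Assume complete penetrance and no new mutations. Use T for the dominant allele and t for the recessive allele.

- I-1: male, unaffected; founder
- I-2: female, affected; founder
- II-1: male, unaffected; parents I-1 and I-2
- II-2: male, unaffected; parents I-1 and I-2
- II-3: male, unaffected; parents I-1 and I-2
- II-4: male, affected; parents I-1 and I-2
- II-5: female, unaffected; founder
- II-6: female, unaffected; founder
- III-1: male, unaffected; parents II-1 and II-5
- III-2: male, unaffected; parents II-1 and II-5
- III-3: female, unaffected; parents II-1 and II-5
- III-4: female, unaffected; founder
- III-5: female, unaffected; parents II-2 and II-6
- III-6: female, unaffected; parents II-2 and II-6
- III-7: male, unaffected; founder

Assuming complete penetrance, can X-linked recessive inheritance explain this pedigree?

No

Under X-linked recessive, II-1 (unaffected, male) cannot arise from I-1 (unaffected) × I-2 (affected).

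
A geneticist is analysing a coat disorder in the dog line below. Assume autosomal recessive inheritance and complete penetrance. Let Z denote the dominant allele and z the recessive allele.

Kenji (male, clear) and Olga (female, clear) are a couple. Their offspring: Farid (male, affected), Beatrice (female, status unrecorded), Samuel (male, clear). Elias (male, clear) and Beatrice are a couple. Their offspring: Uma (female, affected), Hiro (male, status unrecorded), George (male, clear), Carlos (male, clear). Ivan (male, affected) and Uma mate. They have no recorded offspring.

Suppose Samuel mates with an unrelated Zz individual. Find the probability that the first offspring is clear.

5/6

Kenji is clear so carries Z and passed z to Farid (zz), so Kenji is Zz.
Olga is clear so carries Z and passed z to Farid (zz), so Olga is Zz.
Samuel is a clear offspring of Kenji (Zz) × Olga (Zz), whose cross gives 1/4 ZZ : 1/2 Zz : 1/4 zz; conditioning on being clear, Samuel is ZZ with probability 1/3, Zz with probability 2/3.
Summing over parental genotype combinations, P(offspring is clear) = 1/3·1 + 2/3·3/4 = 5/6.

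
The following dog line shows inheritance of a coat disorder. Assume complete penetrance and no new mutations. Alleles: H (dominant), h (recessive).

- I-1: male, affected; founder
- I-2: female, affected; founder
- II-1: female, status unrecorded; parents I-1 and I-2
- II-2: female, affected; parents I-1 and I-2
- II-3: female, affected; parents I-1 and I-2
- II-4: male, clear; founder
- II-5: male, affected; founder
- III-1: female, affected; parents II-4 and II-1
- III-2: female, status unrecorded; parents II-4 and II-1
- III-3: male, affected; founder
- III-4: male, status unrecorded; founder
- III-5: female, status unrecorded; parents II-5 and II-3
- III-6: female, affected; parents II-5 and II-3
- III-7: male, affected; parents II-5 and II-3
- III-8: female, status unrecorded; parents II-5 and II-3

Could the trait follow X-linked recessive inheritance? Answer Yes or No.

No

Under X-linked recessive, III-1 (affected, female) cannot arise from II-4 (clear) × II-1 (unrecorded).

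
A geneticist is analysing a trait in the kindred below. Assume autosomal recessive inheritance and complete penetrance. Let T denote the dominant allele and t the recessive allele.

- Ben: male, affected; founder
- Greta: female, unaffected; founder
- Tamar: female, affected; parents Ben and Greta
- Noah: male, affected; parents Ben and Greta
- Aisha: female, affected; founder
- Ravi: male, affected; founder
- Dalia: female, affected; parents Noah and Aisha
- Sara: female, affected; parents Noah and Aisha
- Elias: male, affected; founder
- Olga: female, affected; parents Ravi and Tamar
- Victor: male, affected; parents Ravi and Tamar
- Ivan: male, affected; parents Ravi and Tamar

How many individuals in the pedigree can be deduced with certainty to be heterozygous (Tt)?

1

Obligate heterozygotes: Greta is unaffected so carries T and passed t to Tamar (tt), so Greta is Tt.
Every other individual is either homozygous by phenotype or has at least one consistent homozygous assignment, so the count is 1.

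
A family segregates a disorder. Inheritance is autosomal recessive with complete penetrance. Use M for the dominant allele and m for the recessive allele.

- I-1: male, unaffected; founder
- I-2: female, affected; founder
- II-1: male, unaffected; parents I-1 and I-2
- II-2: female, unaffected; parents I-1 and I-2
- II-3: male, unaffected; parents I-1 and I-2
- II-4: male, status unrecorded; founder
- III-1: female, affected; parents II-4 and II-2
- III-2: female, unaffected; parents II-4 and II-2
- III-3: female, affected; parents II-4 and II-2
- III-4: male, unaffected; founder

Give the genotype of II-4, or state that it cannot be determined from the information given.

II-4's phenotype is unrecorded, and no parent or child forces a single allele at both positions; consistent genotype assignments exist with II-4 as Mm or mm.

cannot be determined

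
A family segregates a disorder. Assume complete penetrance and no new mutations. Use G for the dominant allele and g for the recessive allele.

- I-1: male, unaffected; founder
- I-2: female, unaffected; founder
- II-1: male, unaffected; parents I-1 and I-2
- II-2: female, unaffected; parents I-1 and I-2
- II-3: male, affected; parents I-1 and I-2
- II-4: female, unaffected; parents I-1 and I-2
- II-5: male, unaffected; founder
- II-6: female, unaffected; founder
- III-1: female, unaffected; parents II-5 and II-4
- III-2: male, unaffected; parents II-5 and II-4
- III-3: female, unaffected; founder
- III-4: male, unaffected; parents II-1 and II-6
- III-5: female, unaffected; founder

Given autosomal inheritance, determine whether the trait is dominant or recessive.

recessive

I-1 and I-2 are both unaffected yet have an affected child II-3. Under dominance, an affected child requires at least one affected parent, so the trait cannot be dominant.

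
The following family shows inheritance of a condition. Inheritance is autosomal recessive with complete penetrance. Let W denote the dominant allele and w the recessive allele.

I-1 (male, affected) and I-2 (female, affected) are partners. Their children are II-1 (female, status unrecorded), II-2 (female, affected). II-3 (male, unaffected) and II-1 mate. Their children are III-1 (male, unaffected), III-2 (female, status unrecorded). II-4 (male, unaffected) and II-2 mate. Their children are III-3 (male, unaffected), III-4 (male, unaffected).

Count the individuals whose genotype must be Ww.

3

Obligate heterozygotes: III-1 is unaffected so carries W and received w from II-1 (ww), so III-1 is Ww; III-3 is unaffected so carries W and received w from II-2 (ww), so III-3 is Ww; III-4 is unaffected so carries W and received w from II-2 (ww), so III-4 is Ww.
Every other individual is either homozygous by phenotype or has at least one consistent homozygous assignment, so the count is 3.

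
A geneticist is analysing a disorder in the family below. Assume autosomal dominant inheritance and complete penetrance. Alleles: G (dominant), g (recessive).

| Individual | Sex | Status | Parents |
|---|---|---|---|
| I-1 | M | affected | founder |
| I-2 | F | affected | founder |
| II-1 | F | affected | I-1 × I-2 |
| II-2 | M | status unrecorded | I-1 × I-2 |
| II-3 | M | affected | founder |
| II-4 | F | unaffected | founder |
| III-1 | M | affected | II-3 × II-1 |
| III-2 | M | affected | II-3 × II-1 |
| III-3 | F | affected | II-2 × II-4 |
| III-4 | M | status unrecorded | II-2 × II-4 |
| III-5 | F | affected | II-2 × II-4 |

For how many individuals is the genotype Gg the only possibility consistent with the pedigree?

2

Obligate heterozygotes: III-3 is affected so carries G and received g from II-4 (gg), so III-3 is Gg; III-5 is affected so carries G and received g from II-4 (gg), so III-5 is Gg.
Every other individual is either homozygous by phenotype or has at least one consistent homozygous assignment, so the count is 2.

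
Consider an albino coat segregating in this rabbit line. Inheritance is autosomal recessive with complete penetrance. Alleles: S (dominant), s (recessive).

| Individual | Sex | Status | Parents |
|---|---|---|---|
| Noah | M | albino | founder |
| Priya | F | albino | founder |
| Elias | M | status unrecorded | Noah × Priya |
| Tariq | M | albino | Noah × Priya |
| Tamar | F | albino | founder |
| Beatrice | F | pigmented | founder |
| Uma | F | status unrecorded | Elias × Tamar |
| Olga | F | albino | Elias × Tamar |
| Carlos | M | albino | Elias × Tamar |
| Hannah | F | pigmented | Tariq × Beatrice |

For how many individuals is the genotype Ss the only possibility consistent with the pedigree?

1

Obligate heterozygotes: Hannah is pigmented so carries S and received s from Tariq (ss), so Hannah is Ss.
Every other individual is either homozygous by phenotype or has at least one consistent homozygous assignment, so the count is 1.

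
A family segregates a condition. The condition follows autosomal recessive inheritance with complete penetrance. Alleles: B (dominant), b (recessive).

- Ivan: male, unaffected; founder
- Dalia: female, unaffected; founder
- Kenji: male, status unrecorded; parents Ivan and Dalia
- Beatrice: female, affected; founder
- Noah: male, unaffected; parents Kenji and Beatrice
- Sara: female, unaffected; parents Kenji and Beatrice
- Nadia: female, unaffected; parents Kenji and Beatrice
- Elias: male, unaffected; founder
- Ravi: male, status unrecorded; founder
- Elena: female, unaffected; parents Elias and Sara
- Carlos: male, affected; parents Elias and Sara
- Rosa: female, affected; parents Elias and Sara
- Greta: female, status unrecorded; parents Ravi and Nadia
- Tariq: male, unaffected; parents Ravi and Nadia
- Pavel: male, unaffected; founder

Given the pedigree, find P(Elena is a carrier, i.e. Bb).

2/3

Elias is unaffected so carries B and passed b to Carlos (bb), so Elias is Bb.
Sara is unaffected so carries B and received b from Beatrice (bb), so Sara is Bb.
Their cross gives offspring ratios 1/4 BB : 1/2 Bb : 1/4 bb. Conditioning on Elena being unaffected, P(Bb) = 1/2 / 3/4 = 2/3.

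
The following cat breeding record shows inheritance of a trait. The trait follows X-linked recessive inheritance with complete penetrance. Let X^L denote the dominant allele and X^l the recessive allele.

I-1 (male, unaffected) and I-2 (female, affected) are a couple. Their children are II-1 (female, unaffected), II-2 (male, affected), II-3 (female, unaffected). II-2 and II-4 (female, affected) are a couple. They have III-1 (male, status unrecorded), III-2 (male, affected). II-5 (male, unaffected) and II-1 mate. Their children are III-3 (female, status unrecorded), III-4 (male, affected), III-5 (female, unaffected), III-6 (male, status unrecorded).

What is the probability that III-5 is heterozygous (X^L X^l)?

II-5 is unaffected, so II-5 is X^L Y.
II-1 is unaffected so carries L and received l from I-2 (X^l X^l), so II-1 is X^L X^l.
Their cross gives offspring ratios 1/2 X^L X^L : 1/2 X^L X^l. Conditioning on III-5 being unaffected, P(X^L X^l) = 1/2 / 1 = 1/2.

1/2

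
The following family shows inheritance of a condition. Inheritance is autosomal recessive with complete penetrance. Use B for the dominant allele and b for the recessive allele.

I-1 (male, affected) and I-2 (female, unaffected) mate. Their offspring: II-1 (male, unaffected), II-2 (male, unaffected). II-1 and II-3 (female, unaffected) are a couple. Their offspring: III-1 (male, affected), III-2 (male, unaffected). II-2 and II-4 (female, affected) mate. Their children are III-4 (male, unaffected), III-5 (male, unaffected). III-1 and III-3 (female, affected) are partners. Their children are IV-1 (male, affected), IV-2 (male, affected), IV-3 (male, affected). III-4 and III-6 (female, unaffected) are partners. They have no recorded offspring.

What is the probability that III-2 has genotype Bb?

II-1 is unaffected so carries B and received b from I-1 (bb), so II-1 is Bb.
II-3 is unaffected so carries B and passed b to III-1 (bb), so II-3 is Bb.
Their cross gives offspring ratios 1/4 BB : 1/2 Bb : 1/4 bb. Conditioning on III-2 being unaffected, P(Bb) = 1/2 / 3/4 = 2/3.

2/3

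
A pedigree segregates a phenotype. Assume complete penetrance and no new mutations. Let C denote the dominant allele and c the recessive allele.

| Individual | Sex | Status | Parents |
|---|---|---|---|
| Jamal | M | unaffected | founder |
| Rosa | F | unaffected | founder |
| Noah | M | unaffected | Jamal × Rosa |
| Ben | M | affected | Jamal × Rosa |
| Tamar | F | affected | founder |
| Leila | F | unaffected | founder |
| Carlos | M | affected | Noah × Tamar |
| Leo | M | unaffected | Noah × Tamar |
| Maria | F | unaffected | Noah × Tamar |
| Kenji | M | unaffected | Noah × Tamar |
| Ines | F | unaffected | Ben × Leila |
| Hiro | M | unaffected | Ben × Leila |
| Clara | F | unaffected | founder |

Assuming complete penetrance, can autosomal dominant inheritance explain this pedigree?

No

Under autosomal dominant, Ben (affected, male) cannot arise from Jamal (unaffected) × Rosa (unaffected).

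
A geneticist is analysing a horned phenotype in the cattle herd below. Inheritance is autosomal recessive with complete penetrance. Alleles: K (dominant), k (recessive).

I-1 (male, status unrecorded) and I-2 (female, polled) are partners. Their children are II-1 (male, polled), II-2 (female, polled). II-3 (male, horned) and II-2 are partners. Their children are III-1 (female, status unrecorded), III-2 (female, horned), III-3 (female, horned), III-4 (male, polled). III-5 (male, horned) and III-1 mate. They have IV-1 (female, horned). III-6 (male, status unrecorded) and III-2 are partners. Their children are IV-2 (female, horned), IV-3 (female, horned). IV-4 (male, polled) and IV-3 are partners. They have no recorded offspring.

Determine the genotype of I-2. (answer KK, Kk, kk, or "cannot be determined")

I-2's phenotype allows KK or Kk, and no parent or child forces a single allele at both positions; consistent genotype assignments exist with I-2 as KK or Kk.

cannot be determined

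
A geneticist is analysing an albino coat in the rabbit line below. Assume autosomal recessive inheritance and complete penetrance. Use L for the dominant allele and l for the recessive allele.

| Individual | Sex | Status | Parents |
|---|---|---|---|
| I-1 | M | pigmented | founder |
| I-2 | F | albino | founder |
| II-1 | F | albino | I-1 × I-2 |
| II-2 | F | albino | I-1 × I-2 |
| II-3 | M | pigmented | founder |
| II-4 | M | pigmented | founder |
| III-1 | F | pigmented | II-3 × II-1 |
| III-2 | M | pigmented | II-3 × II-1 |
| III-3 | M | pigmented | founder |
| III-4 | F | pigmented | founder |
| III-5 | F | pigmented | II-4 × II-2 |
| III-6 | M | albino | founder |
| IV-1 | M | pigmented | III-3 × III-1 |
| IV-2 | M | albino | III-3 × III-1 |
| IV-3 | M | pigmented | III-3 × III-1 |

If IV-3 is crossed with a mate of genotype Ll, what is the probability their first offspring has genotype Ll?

III-3 is pigmented so carries L and passed l to IV-2 (ll), so III-3 is Ll.
III-1 is pigmented so carries L and received l from II-1 (ll), so III-1 is Ll.
IV-3 is a pigmented offspring of III-3 (Ll) × III-1 (Ll), whose cross gives 1/4 LL : 1/2 Ll : 1/4 ll; conditioning on being pigmented, IV-3 is LL with probability 1/3, Ll with probability 2/3.
Summing over parental genotype combinations, P(offspring has genotype Ll) = 1/3·1/2 + 2/3·1/2 = 1/2.

1/2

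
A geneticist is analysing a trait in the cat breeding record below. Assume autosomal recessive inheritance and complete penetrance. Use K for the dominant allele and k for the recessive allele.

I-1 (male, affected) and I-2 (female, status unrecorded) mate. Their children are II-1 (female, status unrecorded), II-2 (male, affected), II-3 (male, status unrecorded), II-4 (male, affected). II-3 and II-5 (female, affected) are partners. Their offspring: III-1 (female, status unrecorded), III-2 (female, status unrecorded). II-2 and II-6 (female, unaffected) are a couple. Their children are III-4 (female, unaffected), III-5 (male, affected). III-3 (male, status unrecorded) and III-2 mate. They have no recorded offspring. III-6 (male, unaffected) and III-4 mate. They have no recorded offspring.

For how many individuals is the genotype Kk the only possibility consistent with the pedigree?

Obligate heterozygotes: II-6 is unaffected so carries K and passed k to III-5 (kk), so II-6 is Kk; III-4 is unaffected so carries K and received k from II-2 (kk), so III-4 is Kk.
Every other individual is either homozygous by phenotype or has at least one consistent homozygous assignment, so the count is 2.

2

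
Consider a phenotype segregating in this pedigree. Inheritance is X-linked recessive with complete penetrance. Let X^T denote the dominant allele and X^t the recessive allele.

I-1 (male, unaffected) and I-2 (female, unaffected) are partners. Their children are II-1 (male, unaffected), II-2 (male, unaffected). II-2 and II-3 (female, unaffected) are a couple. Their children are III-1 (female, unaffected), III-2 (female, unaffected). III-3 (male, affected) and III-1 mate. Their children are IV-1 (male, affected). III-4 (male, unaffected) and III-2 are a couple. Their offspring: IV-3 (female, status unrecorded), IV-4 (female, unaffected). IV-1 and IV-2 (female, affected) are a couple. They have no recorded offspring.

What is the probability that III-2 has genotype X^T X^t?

II-2 is unaffected, so II-2 is X^T Y.
II-3 is unaffected so carries T and passed t to III-1 (X^T X^t, whose T came from II-2), so II-3 is X^T X^t.
Their cross gives offspring ratios 1/2 X^T X^T : 1/2 X^T X^t. Conditioning on III-2 being unaffected, P(X^T X^t) = 1/2 / 1 = 1/2 before taking III-2's own offspring into account.
III-4 is unaffected, so III-4 is X^T Y.
III-2's offspring (IV-3, IV-4) would show their recorded status with the same probability whether III-2 is X^T X^t or X^T X^T, so they carry no information and P(X^T X^t) = 1/2.

1/2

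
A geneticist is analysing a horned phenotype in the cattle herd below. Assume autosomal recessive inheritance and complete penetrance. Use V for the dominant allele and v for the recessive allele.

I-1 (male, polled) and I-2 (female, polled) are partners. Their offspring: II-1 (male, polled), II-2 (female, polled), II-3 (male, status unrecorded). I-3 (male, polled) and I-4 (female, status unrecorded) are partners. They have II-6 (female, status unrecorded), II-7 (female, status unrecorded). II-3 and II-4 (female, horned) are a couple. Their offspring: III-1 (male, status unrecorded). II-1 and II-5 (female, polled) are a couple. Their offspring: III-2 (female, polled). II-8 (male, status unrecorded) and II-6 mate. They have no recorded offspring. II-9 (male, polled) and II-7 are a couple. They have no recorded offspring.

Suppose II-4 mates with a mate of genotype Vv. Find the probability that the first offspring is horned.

II-4 is horned, so II-4 is vv.
The cross gives 1/2 Vv : 1/2 vv, so P(offspring is horned) = 1/2.

1/2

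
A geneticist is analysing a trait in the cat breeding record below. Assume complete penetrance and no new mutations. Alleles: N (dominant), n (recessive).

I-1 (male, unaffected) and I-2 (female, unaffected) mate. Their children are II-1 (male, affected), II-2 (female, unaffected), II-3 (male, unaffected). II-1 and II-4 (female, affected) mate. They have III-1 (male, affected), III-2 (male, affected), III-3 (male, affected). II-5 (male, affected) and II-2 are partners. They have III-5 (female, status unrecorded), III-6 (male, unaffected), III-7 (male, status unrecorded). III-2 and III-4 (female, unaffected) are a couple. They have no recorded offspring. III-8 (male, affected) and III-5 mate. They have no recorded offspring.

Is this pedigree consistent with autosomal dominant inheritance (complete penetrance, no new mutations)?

Under autosomal dominant, II-1 (affected, male) cannot arise from I-1 (unaffected) × I-2 (unaffected).

No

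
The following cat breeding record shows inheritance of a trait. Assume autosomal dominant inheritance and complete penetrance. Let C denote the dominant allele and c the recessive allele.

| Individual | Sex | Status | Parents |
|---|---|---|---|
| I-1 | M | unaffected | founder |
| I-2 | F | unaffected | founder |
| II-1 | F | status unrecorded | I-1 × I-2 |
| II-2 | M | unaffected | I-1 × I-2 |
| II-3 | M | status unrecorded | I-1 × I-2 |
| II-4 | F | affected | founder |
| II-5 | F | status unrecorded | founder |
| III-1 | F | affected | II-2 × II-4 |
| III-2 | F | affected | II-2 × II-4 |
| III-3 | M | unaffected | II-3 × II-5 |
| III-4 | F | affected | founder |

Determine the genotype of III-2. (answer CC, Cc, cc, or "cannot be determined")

Cc

From phenotype alone, III-2 is CC or Cc.
III-2 is affected so carries C and received c from II-2 (cc), so III-2 is Cc.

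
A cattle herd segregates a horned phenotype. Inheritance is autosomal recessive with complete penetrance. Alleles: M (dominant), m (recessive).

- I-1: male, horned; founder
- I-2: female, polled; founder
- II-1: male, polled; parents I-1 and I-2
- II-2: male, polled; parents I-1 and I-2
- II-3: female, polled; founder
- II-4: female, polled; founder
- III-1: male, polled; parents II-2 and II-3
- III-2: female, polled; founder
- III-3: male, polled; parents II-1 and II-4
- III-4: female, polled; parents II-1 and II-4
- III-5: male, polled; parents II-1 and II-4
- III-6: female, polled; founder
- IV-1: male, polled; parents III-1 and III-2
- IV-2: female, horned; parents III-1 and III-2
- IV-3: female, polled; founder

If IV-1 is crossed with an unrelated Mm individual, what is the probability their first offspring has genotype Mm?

III-1 is polled so carries M and passed m to IV-2 (mm), so III-1 is Mm.
III-2 is polled so carries M and passed m to IV-2 (mm), so III-2 is Mm.
IV-1 is a polled offspring of III-1 (Mm) × III-2 (Mm), whose cross gives 1/4 MM : 1/2 Mm : 1/4 mm; conditioning on being polled, IV-1 is MM with probability 1/3, Mm with probability 2/3.
Summing over parental genotype combinations, P(offspring has genotype Mm) = 1/3·1/2 + 2/3·1/2 = 1/2.

1/2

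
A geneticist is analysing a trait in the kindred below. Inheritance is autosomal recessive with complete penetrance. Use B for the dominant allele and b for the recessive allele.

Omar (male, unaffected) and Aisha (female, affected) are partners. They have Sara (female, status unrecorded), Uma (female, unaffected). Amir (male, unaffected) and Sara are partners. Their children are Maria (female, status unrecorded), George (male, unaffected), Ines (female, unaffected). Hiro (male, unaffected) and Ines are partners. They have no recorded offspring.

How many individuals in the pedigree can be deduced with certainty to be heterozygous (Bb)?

1

Obligate heterozygotes: Uma is unaffected so carries B and received b from Aisha (bb), so Uma is Bb.
Every other individual is either homozygous by phenotype or has at least one consistent homozygous assignment, so the count is 1.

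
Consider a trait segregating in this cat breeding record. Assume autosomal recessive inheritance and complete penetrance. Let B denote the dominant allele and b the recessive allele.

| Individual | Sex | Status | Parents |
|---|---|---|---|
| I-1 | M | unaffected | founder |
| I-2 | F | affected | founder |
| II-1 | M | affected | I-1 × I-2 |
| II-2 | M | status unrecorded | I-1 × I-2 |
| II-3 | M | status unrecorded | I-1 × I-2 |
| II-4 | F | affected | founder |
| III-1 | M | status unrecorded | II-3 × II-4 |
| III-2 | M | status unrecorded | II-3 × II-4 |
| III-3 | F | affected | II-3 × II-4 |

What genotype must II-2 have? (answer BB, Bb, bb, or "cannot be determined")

cannot be determined

II-2's phenotype is unrecorded, and no parent or child forces a single allele at both positions; consistent genotype assignments exist with II-2 as Bb or bb.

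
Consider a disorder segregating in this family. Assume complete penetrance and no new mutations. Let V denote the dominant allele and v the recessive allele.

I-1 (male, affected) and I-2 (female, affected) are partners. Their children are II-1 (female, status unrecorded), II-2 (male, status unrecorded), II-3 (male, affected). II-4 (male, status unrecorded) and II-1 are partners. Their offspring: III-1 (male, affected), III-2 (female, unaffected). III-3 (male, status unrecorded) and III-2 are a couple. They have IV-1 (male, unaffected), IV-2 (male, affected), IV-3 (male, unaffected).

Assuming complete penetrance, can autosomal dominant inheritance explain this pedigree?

A consistent assignment under autosomal dominant exists: I-1 VV, I-2 Vv, II-1 Vv, II-2 VV, II-3 VV, II-4 Vv, III-1 VV, III-2 vv, III-3 Vv, IV-1 vv, IV-2 Vv, IV-3 vv.
In this assignment every recorded phenotype matches its genotype and every non-founder's genotype is obtainable from its parents' genotypes, so the pedigree is consistent.

Yes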